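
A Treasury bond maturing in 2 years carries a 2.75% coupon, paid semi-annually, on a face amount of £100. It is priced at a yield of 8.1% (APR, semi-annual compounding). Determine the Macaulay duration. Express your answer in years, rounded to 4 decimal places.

1.9572 years

Periodic yield y = 0.0405. Discount each cash flow and weight by its period:
  t   CF        PV=CF/(1+0.0405)^t    t·PV
  1        1.375         1.3215         1.3215
  2        1.375         1.2700         2.5401
  3        1.375         1.2206         3.6618
  4      101.375        86.4893       345.9573
  Σ                     90.3015       353.4807
Price P = Σ PV = 90.3015.
Macaulay duration = Σ(t·PV) / P = 353.4807 / 90.3015 = 3.91445 half-year periods.
In years: 3.91445 / 2 = 1.95723 years.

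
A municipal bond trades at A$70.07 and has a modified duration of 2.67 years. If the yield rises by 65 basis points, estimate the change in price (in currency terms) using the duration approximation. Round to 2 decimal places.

-A$1.22

Duration approximation: ΔP/P ≈ -D_mod · Δy = -2.67 × (+0.0065) = -0.017355.
ΔP ≈ 70.07 × (-0.017355) = -1.21606485.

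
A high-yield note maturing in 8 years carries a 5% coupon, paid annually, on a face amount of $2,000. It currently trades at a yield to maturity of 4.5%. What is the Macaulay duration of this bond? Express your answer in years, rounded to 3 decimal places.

6.809 years

Periodic yield y = 0.045. Discount each cash flow and weight by its year:
  t   CF        PV=CF/(1+0.045)^t    t·PV
  1       100.00        95.6938        95.6938
  2       100.00        91.5730       183.1460
  3       100.00        87.6297       262.8890
  4       100.00        83.8561       335.4245
  5       100.00        80.2451       401.2255
  6       100.00        76.7896       460.7374
  7       100.00        73.4828       514.3799
  8     2,100.00     1,476.6888    11,813.5101
  Σ                  2,065.9589    14,067.0063
Price P = Σ PV = 2,065.9589.
Macaulay duration = Σ(t·PV) / P = 14,067.0063 / 2,065.9589 = 6.80895 years.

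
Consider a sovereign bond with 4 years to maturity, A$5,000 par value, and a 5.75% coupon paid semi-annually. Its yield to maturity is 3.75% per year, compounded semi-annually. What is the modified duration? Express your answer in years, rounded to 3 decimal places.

3.578 years

Periodic yield y = 0.01875. First find Macaulay duration:
  t   CF        PV=CF/(1+0.01875)^t    t·PV
  1       143.75       141.1043       141.1043
  2       143.75       138.5073       277.0146
  3       143.75       135.9581       407.8742
  4       143.75       133.4558       533.8231
  5       143.75       130.9995       654.9977
  6       143.75       128.5885       771.5310
  7       143.75       126.2218       883.5529
  8     5,143.75     4,433.4200    35,467.3602
  Σ                  5,368.2553    39,137.2579
P = 5,368.2553; Macaulay duration = 39,137.2579 / 5,368.2553 = 7.29050 half-year periods = 3.64525 years.
Modified duration = D_Mac / (1 + y) = 3.64525 / 1.01875 = 3.57816 years.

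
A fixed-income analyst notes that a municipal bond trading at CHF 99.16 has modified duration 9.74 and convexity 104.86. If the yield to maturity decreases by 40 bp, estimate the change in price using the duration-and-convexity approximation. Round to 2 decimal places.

Duration effect: -D_mod·Δy = -9.74 × (-0.004) = +0.038960
Convexity effect: ½·C·(Δy)² = 0.5 × 104.86 × (-0.004)² = +0.00083888
ΔP/P ≈ +0.038960 + 0.00083888 = +0.03979888
ΔP ≈ 99.16 × (+0.03979888) = +3.9464569408.

+CHF 3.95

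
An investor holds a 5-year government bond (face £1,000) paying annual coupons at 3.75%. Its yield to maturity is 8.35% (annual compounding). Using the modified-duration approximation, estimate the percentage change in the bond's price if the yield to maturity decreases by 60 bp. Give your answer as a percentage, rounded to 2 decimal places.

+2.55%

Periodic yield y = 0.0835. Modified duration first:
  t   CF        PV=CF/(1+0.0835)^t    t·PV
  1        37.50        34.6101        34.6101
  2        37.50        31.9428        63.8857
  3        37.50        29.4812        88.4435
  4        37.50        27.2092       108.8368
  5     1,037.50       694.7740     3,473.8698
  Σ                    818.0172     3,769.6457
P = 818.0172; D_Mac = 4.60827 yrs; D_mod = 4.60827/(1+0.0835) = 4.25314 yrs.
ΔP/P ≈ -D_mod · Δy = -4.25314 × (-0.006) = +0.025519 = +2.5519%.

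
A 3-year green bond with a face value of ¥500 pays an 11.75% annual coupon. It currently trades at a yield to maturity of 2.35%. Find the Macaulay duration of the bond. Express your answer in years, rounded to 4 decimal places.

2.7307 years

Periodic yield y = 0.0235. Discount each cash flow and weight by its year:
  t   CF        PV=CF/(1+0.0235)^t    t·PV
  1        58.75        57.4011        57.4011
  2        58.75        56.0831       112.1662
  3       558.75       521.1395     1,563.4185
  Σ                    634.6237     1,732.9858
Price P = Σ PV = 634.6237.
Macaulay duration = Σ(t·PV) / P = 1,732.9858 / 634.6237 = 2.73073 years.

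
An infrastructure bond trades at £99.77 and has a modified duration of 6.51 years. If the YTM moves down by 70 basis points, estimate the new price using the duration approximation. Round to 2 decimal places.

£104.32

Duration approximation: ΔP/P ≈ -D_mod · Δy = -6.51 × (-0.007) = +0.045570.
New price ≈ 99.77 × (1 + 0.045570) = 104.3165189.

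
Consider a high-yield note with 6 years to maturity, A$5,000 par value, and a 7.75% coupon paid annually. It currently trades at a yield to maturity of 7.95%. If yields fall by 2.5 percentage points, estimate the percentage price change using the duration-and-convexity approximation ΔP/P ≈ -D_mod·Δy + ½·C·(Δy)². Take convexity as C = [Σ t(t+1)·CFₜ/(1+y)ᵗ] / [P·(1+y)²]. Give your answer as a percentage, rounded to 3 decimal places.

With y = 0.0795:
  t   CF        PV=CF/(1+0.0795)^t    t·PV        t(t+1)·PV
  1       387.50       358.9625       358.9625         717.9250
  2       387.50       332.5266       665.0532       1,995.1597
  3       387.50       308.0376       924.1129       3,696.4515
  4       387.50       285.3521     1,141.4085       5,707.0426
  5       387.50       264.3373     1,321.6866       7,930.1194
  6     5,387.50     3,404.4848    20,426.9090     142,988.3628
  Σ                  4,953.7010    24,838.1327     163,035.0610
P = 4,953.7010; D_Mac = 5.01406 yrs; D_mod = 4.64479 yrs; C = 28.24268.
Duration effect: -4.64479 × (-0.025) = +0.116120
Convexity effect: 0.5 × 28.24268 × (-0.025)² = +0.0088258
ΔP/P ≈ +0.116120 + 0.0088258 = +0.124946 = +12.4946%.

+12.495%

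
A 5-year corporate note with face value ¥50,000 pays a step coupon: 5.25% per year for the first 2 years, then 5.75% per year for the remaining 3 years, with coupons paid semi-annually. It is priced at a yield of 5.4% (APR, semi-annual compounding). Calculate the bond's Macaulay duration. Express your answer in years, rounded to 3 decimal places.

4.451 years

Periodic yield y = 0.027. Discount each cash flow and weight by its period:
  t   CF        PV=CF/(1+0.027)^t    t·PV
  1     1,312.50     1,277.9942     1,277.9942
  2     1,312.50     1,244.3955     2,488.7910
  3     1,312.50     1,211.6801     3,635.0403
  4     1,312.50     1,179.8248     4,719.2994
  5     1,437.50     1,258.2173     6,291.0863
  6     1,437.50     1,225.1385     7,350.8311
  7     1,437.50     1,192.9294     8,350.5059
  8     1,437.50     1,161.5671     9,292.5368
  9     1,437.50     1,131.0293    10,179.2638
  10   51,437.50    39,407.1854   394,071.8535
  Σ                 50,289.9615   447,657.2023
Price P = Σ PV = 50,289.9615.
Macaulay duration = Σ(t·PV) / P = 447,657.2023 / 50,289.9615 = 8.90152 half-year periods.
In years: 8.90152 / 2 = 4.45076 years.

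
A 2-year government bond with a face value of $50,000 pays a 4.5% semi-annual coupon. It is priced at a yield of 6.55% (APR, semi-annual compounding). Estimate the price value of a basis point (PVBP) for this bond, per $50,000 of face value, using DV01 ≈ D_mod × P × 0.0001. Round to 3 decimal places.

Periodic yield y = 0.03275.
  t   CF        PV=CF/(1+0.03275)^t    t·PV
  1     1,125.00     1,089.3246     1,089.3246
  2     1,125.00     1,054.7806     2,109.5611
  3     1,125.00     1,021.3319     3,063.9958
  4    51,125.00    44,942.0115   179,768.0460
  Σ                 48,107.4486   186,030.9275
P = 48,107.4486; D_Mac = 3.86699 half-year periods = 1.93349 yrs; D_mod = 1.87218 yrs.
DV01 ≈ 1.87218 × 48,107.4486 × 0.0001 = 9.006581.

$9.007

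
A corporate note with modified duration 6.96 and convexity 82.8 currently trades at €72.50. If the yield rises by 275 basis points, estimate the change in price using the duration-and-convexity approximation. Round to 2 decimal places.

-€11.61

Duration effect: -D_mod·Δy = -6.96 × (+0.0275) = -0.191400
Convexity effect: ½·C·(Δy)² = 0.5 × 82.8 × (0.0275)² = +0.03130875
ΔP/P ≈ -0.191400 + 0.03130875 = -0.16009125
ΔP ≈ 72.50 × (-0.16009125) = -11.606615625.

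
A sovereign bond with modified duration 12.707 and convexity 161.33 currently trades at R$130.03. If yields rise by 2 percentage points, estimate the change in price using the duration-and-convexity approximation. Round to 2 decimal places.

Duration effect: -D_mod·Δy = -12.707 × (+0.02) = -0.254140
Convexity effect: ½·C·(Δy)² = 0.5 × 161.33 × (0.02)² = +0.0322660
ΔP/P ≈ -0.254140 + 0.0322660 = -0.221874
ΔP ≈ 130.03 × (-0.221874) = -28.85027622.

-R$28.85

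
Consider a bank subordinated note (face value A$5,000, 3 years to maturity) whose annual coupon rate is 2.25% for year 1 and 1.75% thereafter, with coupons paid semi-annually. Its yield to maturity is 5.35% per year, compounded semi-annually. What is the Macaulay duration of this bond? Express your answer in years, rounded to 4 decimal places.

2.9199 years

Periodic yield y = 0.02675. Discount each cash flow and weight by its period:
  t   CF        PV=CF/(1+0.02675)^t    t·PV
  1        56.25        54.7845        54.7845
  2        56.25        53.3572       106.7144
  3        43.75        40.4188       121.2565
  4        43.75        39.3658       157.4632
  5        43.75        38.3402       191.7011
  6     5,043.75     4,304.9220    25,829.5318
  Σ                  4,531.1886    26,461.4515
Price P = Σ PV = 4,531.1886.
Macaulay duration = Σ(t·PV) / P = 26,461.4515 / 4,531.1886 = 5.83985 half-year periods.
In years: 5.83985 / 2 = 2.91992 years.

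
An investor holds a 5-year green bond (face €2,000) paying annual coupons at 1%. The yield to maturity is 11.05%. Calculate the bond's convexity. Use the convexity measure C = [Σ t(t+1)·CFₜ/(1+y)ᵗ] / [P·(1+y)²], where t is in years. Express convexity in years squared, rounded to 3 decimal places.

23.497

With y = 0.1105:
  t   CF        PV=CF/(1+0.1105)^t    t·PV        t(t+1)·PV
  1        20.00        18.0099        18.0099          36.0198
  2        20.00        16.2178        32.4357          97.3070
  3        20.00        14.6041        43.8123         175.2490
  4        20.00        13.1509        52.6036         263.0182
  5     2,020.00     1,196.0754     5,980.3770      35,882.2617
  Σ                  1,258.0581     6,127.2384      36,453.8557
P = 1,258.0581.
Convexity = Σ t(t+1)·PV / [P·(1+y)²] = 36,453.8557 / (1,258.0581 × 1.233210) = 23.49663.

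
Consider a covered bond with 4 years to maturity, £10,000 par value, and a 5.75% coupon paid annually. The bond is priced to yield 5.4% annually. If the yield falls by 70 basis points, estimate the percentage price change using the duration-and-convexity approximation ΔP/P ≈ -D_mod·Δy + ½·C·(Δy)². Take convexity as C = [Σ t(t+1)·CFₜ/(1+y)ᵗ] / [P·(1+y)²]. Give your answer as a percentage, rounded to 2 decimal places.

+2.49%

With y = 0.054:
  t   CF        PV=CF/(1+0.054)^t    t·PV        t(t+1)·PV
  1       575.00       545.5408       545.5408       1,091.0816
  2       575.00       517.5909     1,035.1818       3,105.5453
  3       575.00       491.0729     1,473.2188       5,892.8754
  4    10,575.00     8,568.7591    34,275.0363     171,375.1817
  Σ                 10,122.9637    37,328.9778     181,464.6840
P = 10,122.9637; D_Mac = 3.68755 yrs; D_mod = 3.49863 yrs; C = 16.13627.
Duration effect: -3.49863 × (-0.007) = +0.024490
Convexity effect: 0.5 × 16.13627 × (-0.007)² = +0.0003953
ΔP/P ≈ +0.024490 + 0.0003953 = +0.024886 = +2.4886%.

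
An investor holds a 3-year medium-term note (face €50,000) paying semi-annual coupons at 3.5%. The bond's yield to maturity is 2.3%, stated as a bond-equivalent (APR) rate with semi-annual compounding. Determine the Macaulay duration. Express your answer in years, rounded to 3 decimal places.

2.876 years

Periodic yield y = 0.0115. Discount each cash flow and weight by its period:
  t   CF        PV=CF/(1+0.0115)^t    t·PV
  1       875.00       865.0519       865.0519
  2       875.00       855.2169     1,710.4338
  3       875.00       845.4937     2,536.4812
  4       875.00       835.8811     3,343.5244
  5       875.00       826.3778     4,131.8888
  6    50,875.00    47,501.6942   285,010.1653
  Σ                 51,729.7156   297,597.5453
Price P = Σ PV = 51,729.7156.
Macaulay duration = Σ(t·PV) / P = 297,597.5453 / 51,729.7156 = 5.75293 half-year periods.
In years: 5.75293 / 2 = 2.87647 years.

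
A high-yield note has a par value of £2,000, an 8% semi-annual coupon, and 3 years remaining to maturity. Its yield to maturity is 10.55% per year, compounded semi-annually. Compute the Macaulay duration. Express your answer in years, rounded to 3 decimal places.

Periodic yield y = 0.05275. Discount each cash flow and weight by its period:
  t   CF        PV=CF/(1+0.05275)^t    t·PV
  1        80.00        75.9915        75.9915
  2        80.00        72.1838       144.3675
  3        80.00        68.5669       205.7006
  4        80.00        65.1312       260.5247
  5        80.00        61.8677       309.3383
  6     2,080.00     1,527.9595     9,167.7568
  Σ                  1,871.7004    10,163.6794
Price P = Σ PV = 1,871.7004.
Macaulay duration = Σ(t·PV) / P = 10,163.6794 / 1,871.7004 = 5.43019 half-year periods.
In years: 5.43019 / 2 = 2.71509 years.

2.715 years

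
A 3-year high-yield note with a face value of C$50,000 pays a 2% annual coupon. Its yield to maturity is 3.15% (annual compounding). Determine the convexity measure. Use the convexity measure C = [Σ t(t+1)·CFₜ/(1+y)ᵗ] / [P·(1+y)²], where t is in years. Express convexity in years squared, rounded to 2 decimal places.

10.98

With y = 0.0315:
  t   CF        PV=CF/(1+0.0315)^t    t·PV        t(t+1)·PV
  1     1,000.00       969.4619       969.4619       1,938.9239
  2     1,000.00       939.8565     1,879.7129       5,639.1388
  3    51,000.00    46,468.9093   139,406.7280     557,626.9118
  Σ                 48,378.2277   142,255.9028     565,204.9745
P = 48,378.2277.
Convexity = Σ t(t+1)·PV / [P·(1+y)²] = 565,204.9745 / (48,378.2277 × 1.063992) = 10.98038.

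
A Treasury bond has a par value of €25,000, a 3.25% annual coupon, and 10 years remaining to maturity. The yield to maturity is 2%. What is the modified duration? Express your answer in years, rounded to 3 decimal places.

8.604 years

Periodic yield y = 0.02. First find Macaulay duration:
  t   CF        PV=CF/(1+0.02)^t    t·PV
  1       812.50       796.5686       796.5686
  2       812.50       780.9496     1,561.8993
  3       812.50       765.6369     2,296.9107
  4       812.50       750.6244     3,002.4976
  5       812.50       735.9063     3,679.5314
  6       812.50       721.4767     4,328.8605
  7       812.50       707.3301     4,951.3110
  8       812.50       693.4609     5,547.6874
  9       812.50       679.8637     6,118.7729
  10   25,812.50    21,175.2405   211,752.4049
  Σ                 27,807.0578   244,036.4443
P = 27,807.0578; Macaulay duration = 244,036.4443 / 27,807.0578 = 8.77606 years.
Modified duration = D_Mac / (1 + y) = 8.77606 / 1.02 = 8.60398 years.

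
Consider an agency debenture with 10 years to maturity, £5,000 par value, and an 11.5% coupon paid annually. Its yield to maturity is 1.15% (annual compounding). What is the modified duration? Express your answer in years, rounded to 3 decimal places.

Periodic yield y = 0.0115. First find Macaulay duration:
  t   CF        PV=CF/(1+0.0115)^t    t·PV
  1       575.00       568.4627       568.4627
  2       575.00       561.9997     1,123.9994
  3       575.00       555.6102     1,666.8305
  4       575.00       549.2933     2,197.1732
  5       575.00       543.0482     2,715.2412
  6       575.00       536.8742     3,221.2451
  7       575.00       530.7703     3,715.3923
  8       575.00       524.7359     4,197.8869
  9       575.00       518.7700     4,668.9301
  10    5,575.00     4,972.6283    49,726.2834
  Σ                  9,862.1928    73,801.4447
P = 9,862.1928; Macaulay duration = 73,801.4447 / 9,862.1928 = 7.48327 years.
Modified duration = D_Mac / (1 + y) = 7.48327 / 1.0115 = 7.39819 years.

7.398 years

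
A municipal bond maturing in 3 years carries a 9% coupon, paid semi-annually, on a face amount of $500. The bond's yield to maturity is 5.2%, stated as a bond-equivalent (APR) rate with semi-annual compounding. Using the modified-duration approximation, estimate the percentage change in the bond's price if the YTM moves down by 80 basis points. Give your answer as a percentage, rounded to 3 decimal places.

+2.115%

Periodic yield y = 0.026. Modified duration first:
  t   CF        PV=CF/(1+0.026)^t    t·PV
  1        22.50        21.9298        21.9298
  2        22.50        21.3741        42.7482
  3        22.50        20.8325        62.4974
  4        22.50        20.3045        81.2181
  5        22.50        19.7900        98.9500
  6       522.50       447.9217     2,687.5304
  Σ                    552.1526     2,994.8739
P = 552.1526; D_Mac = 5.42400 half-year periods = 2.71200 yrs; D_mod = 2.71200/(1+0.026) = 2.64327 yrs.
ΔP/P ≈ -D_mod · Δy = -2.64327 × (-0.008) = +0.021146 = +2.1146%.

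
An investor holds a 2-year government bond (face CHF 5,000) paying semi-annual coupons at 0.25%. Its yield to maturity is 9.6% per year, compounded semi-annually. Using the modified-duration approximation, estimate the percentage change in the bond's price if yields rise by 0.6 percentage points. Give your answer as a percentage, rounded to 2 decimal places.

-1.14%

Periodic yield y = 0.048. Modified duration first:
  t   CF        PV=CF/(1+0.048)^t    t·PV
  1         6.25         5.9637         5.9637
  2         6.25         5.6906        11.3812
  3         6.25         5.4300        16.2899
  4     5,006.25     4,150.1845    16,600.7380
  Σ                  4,167.2688    16,634.3727
P = 4,167.2688; D_Mac = 3.99167 half-year periods = 1.99584 yrs; D_mod = 1.99584/(1+0.048) = 1.90442 yrs.
ΔP/P ≈ -D_mod · Δy = -1.90442 × (+0.006) = -0.011427 = -1.1427%.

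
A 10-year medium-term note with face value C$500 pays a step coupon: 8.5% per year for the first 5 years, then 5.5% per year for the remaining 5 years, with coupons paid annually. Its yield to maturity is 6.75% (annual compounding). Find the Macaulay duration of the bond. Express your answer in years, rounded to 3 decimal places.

Periodic yield y = 0.0675. Discount each cash flow and weight by its year:
  t   CF        PV=CF/(1+0.0675)^t    t·PV
  1        42.50        39.8126        39.8126
  2        42.50        37.2952        74.5904
  3        42.50        34.9370       104.8109
  4        42.50        32.7278       130.9114
  5        42.50        30.6584       153.2920
  6        27.50        18.5834       111.5005
  7        27.50        17.4083       121.8584
  8        27.50        16.3076       130.4607
  9        27.50        15.2764       137.4878
  10      527.50       274.5008     2,745.0081
  Σ                    517.5077     3,749.7328
Price P = Σ PV = 517.5077.
Macaulay duration = Σ(t·PV) / P = 3,749.7328 / 517.5077 = 7.24575 years.

7.246 years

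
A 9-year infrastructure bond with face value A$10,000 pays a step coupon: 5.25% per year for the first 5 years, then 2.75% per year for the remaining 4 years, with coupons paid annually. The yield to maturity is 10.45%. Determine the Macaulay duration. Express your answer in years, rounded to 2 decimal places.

Periodic yield y = 0.1045. Discount each cash flow and weight by its year:
  t   CF        PV=CF/(1+0.1045)^t    t·PV
  1       525.00       475.3282       475.3282
  2       525.00       430.3560       860.7120
  3       525.00       389.6388     1,168.9163
  4       525.00       352.7739     1,411.0955
  5       525.00       319.3969     1,596.9845
  6       275.00       151.4741       908.8446
  7       275.00       137.1427       959.9988
  8       275.00       124.1672       993.3377
  9    10,275.00     4,200.3971    37,803.5738
  Σ                  6,580.6748    46,178.7914
Price P = Σ PV = 6,580.6748.
Macaulay duration = Σ(t·PV) / P = 46,178.7914 / 6,580.6748 = 7.01733 years.

7.02 years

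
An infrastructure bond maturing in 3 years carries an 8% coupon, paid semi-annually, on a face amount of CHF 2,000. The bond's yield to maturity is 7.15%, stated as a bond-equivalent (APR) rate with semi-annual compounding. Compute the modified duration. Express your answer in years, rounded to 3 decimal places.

Periodic yield y = 0.03575. First find Macaulay duration:
  t   CF        PV=CF/(1+0.03575)^t    t·PV
  1        80.00        77.2387        77.2387
  2        80.00        74.5727       149.1455
  3        80.00        71.9988       215.9964
  4        80.00        69.5137       278.0547
  5        80.00        67.1143       335.5717
  6     2,080.00     1,684.7431    10,108.4585
  Σ                  2,045.1813    11,164.4654
P = 2,045.1813; Macaulay duration = 11,164.4654 / 2,045.1813 = 5.45891 half-year periods = 2.72946 years.
Modified duration = D_Mac / (1 + y) = 2.72946 / 1.03575 = 2.63525 years.

2.635 years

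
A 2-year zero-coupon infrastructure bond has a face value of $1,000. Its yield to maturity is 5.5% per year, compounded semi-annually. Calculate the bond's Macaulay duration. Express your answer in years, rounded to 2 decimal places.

2.00 years

A zero-coupon bond has a single cash flow at maturity, so its Macaulay duration equals its maturity: 2 years.
(Equivalently: 4 semi-annual periods ÷ 2 = 2 years.)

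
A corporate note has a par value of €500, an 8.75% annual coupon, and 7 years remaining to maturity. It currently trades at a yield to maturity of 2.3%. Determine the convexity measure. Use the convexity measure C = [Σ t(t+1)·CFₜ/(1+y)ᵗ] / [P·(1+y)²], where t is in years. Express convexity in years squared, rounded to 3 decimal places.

41.084

With y = 0.023:
  t   CF        PV=CF/(1+0.023)^t    t·PV        t(t+1)·PV
  1        43.75        42.7664        42.7664          85.5327
  2        43.75        41.8049        83.6097         250.8292
  3        43.75        40.8650       122.5949         490.3796
  4        43.75        39.9462       159.7848         798.9241
  5        43.75        39.0481       195.2405       1,171.4430
  6        43.75        38.1702       229.0211       1,603.1477
  7       543.75       463.7350     3,246.1447      25,969.1575
  Σ                    706.3356     4,079.1621      30,369.4138
P = 706.3356.
Convexity = Σ t(t+1)·PV / [P·(1+y)²] = 30,369.4138 / (706.3356 × 1.046529) = 41.08412.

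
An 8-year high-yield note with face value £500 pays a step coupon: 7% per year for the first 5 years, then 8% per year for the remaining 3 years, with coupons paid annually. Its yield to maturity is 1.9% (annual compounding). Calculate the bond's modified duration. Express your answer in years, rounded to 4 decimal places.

Periodic yield y = 0.019. First find Macaulay duration:
  t   CF        PV=CF/(1+0.019)^t    t·PV
  1        35.00        34.3474        34.3474
  2        35.00        33.7070        67.4139
  3        35.00        33.0785        99.2354
  4        35.00        32.4617       129.8468
  5        35.00        31.8564       159.2822
  6        40.00        35.7285       214.3711
  7        40.00        35.0623       245.4363
  8       540.00       464.5156     3,716.1247
  Σ                    700.7574     4,666.0577
P = 700.7574; Macaulay duration = 4,666.0577 / 700.7574 = 6.65859 years.
Modified duration = D_Mac / (1 + y) = 6.65859 / 1.019 = 6.53444 years.

6.5344 years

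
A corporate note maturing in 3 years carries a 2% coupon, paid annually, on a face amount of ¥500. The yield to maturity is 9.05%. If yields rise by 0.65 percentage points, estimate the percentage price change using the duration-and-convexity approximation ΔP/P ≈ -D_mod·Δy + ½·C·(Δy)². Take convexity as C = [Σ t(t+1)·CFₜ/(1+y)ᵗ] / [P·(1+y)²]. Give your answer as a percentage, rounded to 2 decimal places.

With y = 0.0905:
  t   CF        PV=CF/(1+0.0905)^t    t·PV        t(t+1)·PV
  1        10.00         9.1701         9.1701          18.3402
  2        10.00         8.4091        16.8182          50.4545
  3       510.00       393.2721     1,179.8164       4,719.2655
  Σ                    410.8513     1,205.8047       4,788.0602
P = 410.8513; D_Mac = 2.93489 yrs; D_mod = 2.69133 yrs; C = 9.79994.
Duration effect: -2.69133 × (+0.0065) = -0.017494
Convexity effect: 0.5 × 9.79994 × (0.0065)² = +0.0002070
ΔP/P ≈ -0.017494 + 0.0002070 = -0.017287 = -1.7287%.

-1.73%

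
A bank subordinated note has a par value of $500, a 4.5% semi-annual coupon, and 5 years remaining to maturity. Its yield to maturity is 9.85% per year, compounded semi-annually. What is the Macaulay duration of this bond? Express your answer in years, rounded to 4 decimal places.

Periodic yield y = 0.04925. Discount each cash flow and weight by its period:
  t   CF        PV=CF/(1+0.04925)^t    t·PV
  1        11.25        10.7219        10.7219
  2        11.25        10.2187        20.4373
  3        11.25         9.7390        29.2171
  4        11.25         9.2819        37.1276
  5        11.25         8.8462        44.2311
  6        11.25         8.4310        50.5859
  7        11.25         8.0353        56.2468
  8        11.25         7.6581        61.2648
  9        11.25         7.2986        65.6877
  10      511.25       316.1139     3,161.1386
  Σ                    396.3446     3,536.6589
Price P = Σ PV = 396.3446.
Macaulay duration = Σ(t·PV) / P = 3,536.6589 / 396.3446 = 8.92319 half-year periods.
In years: 8.92319 / 2 = 4.46160 years.

4.4616 years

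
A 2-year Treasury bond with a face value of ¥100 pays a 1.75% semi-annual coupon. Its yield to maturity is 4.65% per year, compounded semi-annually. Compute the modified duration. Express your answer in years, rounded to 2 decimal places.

1.93 years

Periodic yield y = 0.02325. First find Macaulay duration:
  t   CF        PV=CF/(1+0.02325)^t    t·PV
  1        0.875         0.8551         0.8551
  2        0.875         0.8357         1.6714
  3        0.875         0.8167         2.4501
  4      100.875        92.0146       368.0582
  Σ                     94.5221       373.0348
P = 94.5221; Macaulay duration = 373.0348 / 94.5221 = 3.94654 half-year periods = 1.97327 years.
Modified duration = D_Mac / (1 + y) = 1.97327 / 1.02325 = 1.92843 years.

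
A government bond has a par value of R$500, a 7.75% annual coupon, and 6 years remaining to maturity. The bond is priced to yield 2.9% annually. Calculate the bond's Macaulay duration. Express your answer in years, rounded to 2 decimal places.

Periodic yield y = 0.029. Discount each cash flow and weight by its year:
  t   CF        PV=CF/(1+0.029)^t    t·PV
  1        38.75        37.6579        37.6579
  2        38.75        36.5966        73.1932
  3        38.75        35.5652       106.6957
  4        38.75        34.5629       138.2516
  5        38.75        33.5888       167.9441
  6       538.75       453.8319     2,722.9915
  Σ                    631.8034     3,246.7341
Price P = Σ PV = 631.8034.
Macaulay duration = Σ(t·PV) / P = 3,246.7341 / 631.8034 = 5.13884 years.

5.14 years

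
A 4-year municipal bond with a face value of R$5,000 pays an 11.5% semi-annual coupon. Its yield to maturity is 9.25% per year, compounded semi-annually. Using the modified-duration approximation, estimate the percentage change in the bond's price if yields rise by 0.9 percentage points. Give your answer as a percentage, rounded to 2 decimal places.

Periodic yield y = 0.04625. Modified duration first:
  t   CF        PV=CF/(1+0.04625)^t    t·PV
  1       287.50       274.7909       274.7909
  2       287.50       262.6437       525.2873
  3       287.50       251.0334       753.1001
  4       287.50       239.9363       959.7452
  5       287.50       229.3298     1,146.6490
  6       287.50       219.1922     1,315.1530
  7       287.50       209.5027     1,466.5187
  8     5,287.50     3,682.7023    29,461.6184
  Σ                  5,369.1312    35,902.8625
P = 5,369.1312; D_Mac = 6.68690 half-year periods = 3.34345 yrs; D_mod = 3.34345/(1+0.04625) = 3.19565 yrs.
ΔP/P ≈ -D_mod · Δy = -3.19565 × (+0.009) = -0.028761 = -2.8761%.

-2.88%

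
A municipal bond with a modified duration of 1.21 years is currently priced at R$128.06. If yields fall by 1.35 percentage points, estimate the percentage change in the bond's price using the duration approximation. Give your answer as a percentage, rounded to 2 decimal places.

+1.63%

Duration approximation: ΔP/P ≈ -D_mod · Δy = -1.21 × (-0.0135) = +0.016335.
As a percentage: +1.6335%.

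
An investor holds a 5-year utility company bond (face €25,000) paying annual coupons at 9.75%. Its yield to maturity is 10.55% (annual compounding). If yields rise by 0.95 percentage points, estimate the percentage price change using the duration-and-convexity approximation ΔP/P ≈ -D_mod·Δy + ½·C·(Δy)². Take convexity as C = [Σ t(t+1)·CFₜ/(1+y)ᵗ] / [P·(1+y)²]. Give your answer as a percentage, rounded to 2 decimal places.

With y = 0.1055:
  t   CF        PV=CF/(1+0.1055)^t    t·PV        t(t+1)·PV
  1     2,437.50     2,204.8847     2,204.8847       4,409.7693
  2     2,437.50     1,994.4683     3,988.9365      11,966.8096
  3     2,437.50     1,804.1323     5,412.3969      21,649.5877
  4     2,437.50     1,631.9605     6,527.8419      32,639.2095
  5    27,437.50    16,616.9305    83,084.6524     498,507.9145
  Σ                 24,252.3762   101,218.7124     569,173.2907
P = 24,252.3762; D_Mac = 4.17356 yrs; D_mod = 3.77527 yrs; C = 19.20316.
Duration effect: -3.77527 × (+0.0095) = -0.035865
Convexity effect: 0.5 × 19.20316 × (0.0095)² = +0.0008665
ΔP/P ≈ -0.035865 + 0.0008665 = -0.034999 = -3.4999%.

-3.50%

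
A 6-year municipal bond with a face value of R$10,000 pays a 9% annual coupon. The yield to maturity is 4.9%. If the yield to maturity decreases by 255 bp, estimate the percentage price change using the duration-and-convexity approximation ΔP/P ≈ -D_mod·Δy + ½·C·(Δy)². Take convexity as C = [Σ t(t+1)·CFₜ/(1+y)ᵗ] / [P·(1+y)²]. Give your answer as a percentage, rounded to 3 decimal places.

+13.120%

With y = 0.049:
  t   CF        PV=CF/(1+0.049)^t    t·PV        t(t+1)·PV
  1       900.00       857.9600       857.9600       1,715.9199
  2       900.00       817.8837     1,635.7673       4,907.3020
  3       900.00       779.6794     2,339.0381       9,356.1525
  4       900.00       743.2597     2,973.0386      14,865.1930
  5       900.00       708.5411     3,542.7057      21,256.2340
  6    10,900.00     8,180.3817    49,082.2902     343,576.0316
  Σ                 12,087.7055    60,430.7999     395,676.8330
P = 12,087.7055; D_Mac = 4.99936 yrs; D_mod = 4.76583 yrs; C = 29.74718.
Duration effect: -4.76583 × (-0.0255) = +0.121529
Convexity effect: 0.5 × 29.74718 × (-0.0255)² = +0.0096716
ΔP/P ≈ +0.121529 + 0.0096716 = +0.131200 = +13.1200%.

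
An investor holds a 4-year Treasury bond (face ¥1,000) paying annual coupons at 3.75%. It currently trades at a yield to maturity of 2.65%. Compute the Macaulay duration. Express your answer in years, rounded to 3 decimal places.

Periodic yield y = 0.0265. Discount each cash flow and weight by its year:
  t   CF        PV=CF/(1+0.0265)^t    t·PV
  1        37.50        36.5319        36.5319
  2        37.50        35.5888        71.1776
  3        37.50        34.6700       104.0101
  4     1,037.50       934.4419     3,737.7675
  Σ                  1,041.2326     3,949.4871
Price P = Σ PV = 1,041.2326.
Macaulay duration = Σ(t·PV) / P = 3,949.4871 / 1,041.2326 = 3.79309 years.

3.793 years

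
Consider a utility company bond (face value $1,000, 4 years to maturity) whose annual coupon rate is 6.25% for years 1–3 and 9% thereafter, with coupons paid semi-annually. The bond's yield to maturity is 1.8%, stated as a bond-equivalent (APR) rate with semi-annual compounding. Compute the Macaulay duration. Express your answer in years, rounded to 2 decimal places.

Periodic yield y = 0.009. Discount each cash flow and weight by its period:
  t   CF        PV=CF/(1+0.009)^t    t·PV
  1        31.25        30.9713        30.9713
  2        31.25        30.6950        61.3900
  3        31.25        30.4212        91.2636
  4        31.25        30.1499       120.5995
  5        31.25        29.8809       149.4047
  6        31.25        29.6144       177.6864
  7        45.00        42.2644       295.8506
  8     1,045.00       972.7180     7,781.7441
  Σ                  1,196.7151     8,708.9102
Price P = Σ PV = 1,196.7151.
Macaulay duration = Σ(t·PV) / P = 8,708.9102 / 1,196.7151 = 7.27735 half-year periods.
In years: 7.27735 / 2 = 3.63867 years.

3.64 years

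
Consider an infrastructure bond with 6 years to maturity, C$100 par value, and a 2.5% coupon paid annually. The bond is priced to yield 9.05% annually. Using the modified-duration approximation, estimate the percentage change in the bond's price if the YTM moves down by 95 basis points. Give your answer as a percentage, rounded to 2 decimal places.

Periodic yield y = 0.0905. Modified duration first:
  t   CF        PV=CF/(1+0.0905)^t    t·PV
  1         2.50         2.2925         2.2925
  2         2.50         2.1023         4.2045
  3         2.50         1.9278         5.7834
  4         2.50         1.7678         7.0713
  5         2.50         1.6211         8.1055
  6       102.50        60.9495       365.6967
  Σ                     70.6610       393.1540
P = 70.6610; D_Mac = 5.56395 yrs; D_mod = 5.56395/(1+0.0905) = 5.10220 yrs.
ΔP/P ≈ -D_mod · Δy = -5.10220 × (-0.0095) = +0.048471 = +4.8471%.

+4.85%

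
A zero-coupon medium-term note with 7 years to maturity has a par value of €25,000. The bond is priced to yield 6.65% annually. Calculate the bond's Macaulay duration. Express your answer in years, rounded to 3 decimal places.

A zero-coupon bond has a single cash flow at maturity, so its Macaulay duration equals its maturity: 7 years.

7.000 years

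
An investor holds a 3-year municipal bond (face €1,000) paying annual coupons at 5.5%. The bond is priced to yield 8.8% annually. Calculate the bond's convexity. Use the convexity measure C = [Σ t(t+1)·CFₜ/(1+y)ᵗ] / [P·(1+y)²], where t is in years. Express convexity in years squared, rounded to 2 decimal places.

With y = 0.088:
  t   CF        PV=CF/(1+0.088)^t    t·PV        t(t+1)·PV
  1        55.00        50.5515        50.5515         101.1029
  2        55.00        46.4627        92.9255         278.7765
  3     1,055.00       819.1544     2,457.4632       9,829.8529
  Σ                    916.1686     2,600.9402      10,209.7324
P = 916.1686.
Convexity = Σ t(t+1)·PV / [P·(1+y)²] = 10,209.7324 / (916.1686 × 1.183744) = 9.41415.

9.41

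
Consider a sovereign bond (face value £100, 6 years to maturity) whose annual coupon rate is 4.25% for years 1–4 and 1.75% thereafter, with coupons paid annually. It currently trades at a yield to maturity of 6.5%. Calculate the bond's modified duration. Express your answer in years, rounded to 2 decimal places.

Periodic yield y = 0.065. First find Macaulay duration:
  t   CF        PV=CF/(1+0.065)^t    t·PV
  1         4.25         3.9906         3.9906
  2         4.25         3.7471         7.4941
  3         4.25         3.5184        10.5551
  4         4.25         3.3036        13.2145
  5         1.75         1.2773         6.3865
  6       101.75        69.7327       418.3965
  Σ                     85.5697       460.0372
P = 85.5697; Macaulay duration = 460.0372 / 85.5697 = 5.37617 years.
Modified duration = D_Mac / (1 + y) = 5.37617 / 1.065 = 5.04805 years.

5.05 years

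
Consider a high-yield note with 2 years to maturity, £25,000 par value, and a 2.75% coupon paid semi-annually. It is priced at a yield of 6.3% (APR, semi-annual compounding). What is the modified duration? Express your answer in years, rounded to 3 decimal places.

Periodic yield y = 0.0315. First find Macaulay duration:
  t   CF        PV=CF/(1+0.0315)^t    t·PV
  1       343.75       333.2525       333.2525
  2       343.75       323.0757       646.1513
  3       343.75       313.2096       939.6287
  4    25,343.75    22,386.8993    89,547.5974
  Σ                 23,356.4371    91,466.6299
P = 23,356.4371; Macaulay duration = 91,466.6299 / 23,356.4371 = 3.91612 half-year periods = 1.95806 years.
Modified duration = D_Mac / (1 + y) = 1.95806 / 1.0315 = 1.89827 years.

1.898 years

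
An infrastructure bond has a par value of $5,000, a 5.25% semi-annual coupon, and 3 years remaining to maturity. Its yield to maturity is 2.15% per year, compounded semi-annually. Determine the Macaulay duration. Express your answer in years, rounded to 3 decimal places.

Periodic yield y = 0.01075. Discount each cash flow and weight by its period:
  t   CF        PV=CF/(1+0.01075)^t    t·PV
  1       131.25       129.8541       129.8541
  2       131.25       128.4730       256.9460
  3       131.25       127.1066       381.3198
  4       131.25       125.7547       503.0189
  5       131.25       124.4172       622.0862
  6     5,131.25     4,812.3884    28,874.3306
  Σ                  5,447.9940    30,767.5555
Price P = Σ PV = 5,447.9940.
Macaulay duration = Σ(t·PV) / P = 30,767.5555 / 5,447.9940 = 5.64750 half-year periods.
In years: 5.64750 / 2 = 2.82375 years.

2.824 years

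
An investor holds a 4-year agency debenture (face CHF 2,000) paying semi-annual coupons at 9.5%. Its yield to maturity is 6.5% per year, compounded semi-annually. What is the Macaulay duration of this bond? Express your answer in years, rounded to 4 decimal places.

Periodic yield y = 0.0325. Discount each cash flow and weight by its period:
  t   CF        PV=CF/(1+0.0325)^t    t·PV
  1        95.00        92.0097        92.0097
  2        95.00        89.1135       178.2270
  3        95.00        86.3085       258.9254
  4        95.00        83.5917       334.3670
  5        95.00        80.9605       404.8026
  6        95.00        78.4121       470.4728
  7        95.00        75.9440       531.6077
  8     2,095.00     1,622.0474    12,976.3793
  Σ                  2,208.3874    15,246.7914
Price P = Σ PV = 2,208.3874.
Macaulay duration = Σ(t·PV) / P = 15,246.7914 / 2,208.3874 = 6.90404 half-year periods.
In years: 6.90404 / 2 = 3.45202 years.

3.4520 years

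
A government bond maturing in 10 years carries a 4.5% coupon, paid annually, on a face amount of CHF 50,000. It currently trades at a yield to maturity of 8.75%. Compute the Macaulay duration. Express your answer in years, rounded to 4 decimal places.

Periodic yield y = 0.0875. Discount each cash flow and weight by its year:
  t   CF        PV=CF/(1+0.0875)^t    t·PV
  1     2,250.00     2,068.9655     2,068.9655
  2     2,250.00     1,902.4970     3,804.9941
  3     2,250.00     1,749.4226     5,248.2677
  4     2,250.00     1,608.6644     6,434.6577
  5     2,250.00     1,479.2316     7,396.1582
  6     2,250.00     1,360.2130     8,161.2781
  7     2,250.00     1,250.7706     8,755.3941
  8     2,250.00     1,150.1339     9,201.0710
  9     2,250.00     1,057.5944     9,518.3493
  10   52,250.00    22,583.6242   225,836.2421
  Σ                 36,211.1172   286,425.3776
Price P = Σ PV = 36,211.1172.
Macaulay duration = Σ(t·PV) / P = 286,425.3776 / 36,211.1172 = 7.90987 years.

7.9099 years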